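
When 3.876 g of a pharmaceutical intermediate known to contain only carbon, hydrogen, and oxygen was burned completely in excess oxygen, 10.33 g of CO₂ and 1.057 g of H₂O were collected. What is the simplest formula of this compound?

mol C = 10.33 g CO₂ ÷ 44.009 g/mol = 0.23472 mol
mol H = 2 × 1.057 g H₂O ÷ 18.015 g/mol = 0.11735 mol
mass O = 3.876 − (2.8193 + 0.11829) = 0.93844 g → mol O = 0.93844 ÷ 15.999 = 0.058656 mol
Divide by the smallest (0.058656 mol): C 4.002, H 2.001, O 1.000

C4H2O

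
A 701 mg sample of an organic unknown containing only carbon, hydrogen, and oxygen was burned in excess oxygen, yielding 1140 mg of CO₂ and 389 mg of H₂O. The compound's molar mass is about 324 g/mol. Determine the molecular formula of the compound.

C12H20O10

mol C = 1.14 g CO₂ ÷ 44.009 g/mol = 0.02590 mol
mol H = 2 × 0.389 g H₂O ÷ 18.015 g/mol = 0.04319 mol
mass O = 0.701 − (0.3111 + 0.04353) = 0.3463 g → mol O = 0.3463 ÷ 15.999 = 0.02165 mol
Divide by the smallest (0.02165 mol): C 1.197, H 1.995, O 1.000
Multiplying each by 5 gives whole numbers: C 5.98, H 9.97, O 5.00
Empirical formula: C6H10O5
Empirical-formula mass = 162.14 g/mol; 324 ÷ 162.14 ≈ 2, so the molecular formula is C12H20O10.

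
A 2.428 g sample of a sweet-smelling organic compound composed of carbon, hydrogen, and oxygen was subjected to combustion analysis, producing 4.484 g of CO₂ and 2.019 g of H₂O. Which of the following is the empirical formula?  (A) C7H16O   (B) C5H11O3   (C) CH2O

(B) C5H11O3

mol C = 4.484 g CO₂ ÷ 44.009 g/mol = 0.10189 mol
mol H = 2 × 2.019 g H₂O ÷ 18.015 g/mol = 0.22415 mol
mass O = 2.428 − (1.2238 + 0.22594) = 0.97828 g → mol O = 0.97828 ÷ 15.999 = 0.061146 mol
Divide by the smallest (0.061146 mol): C 1.666, H 3.666, O 1.000
Multiplying each by 3 gives whole numbers: C 5.00, H 11.00, O 3.00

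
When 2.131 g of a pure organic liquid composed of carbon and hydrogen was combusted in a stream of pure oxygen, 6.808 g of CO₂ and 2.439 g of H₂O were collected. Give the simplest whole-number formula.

mol C = 6.808 g CO₂ ÷ 44.009 g/mol = 0.15470 mol
mol H = 2 × 2.439 g H₂O ÷ 18.015 g/mol = 0.27077 mol
Divide by the smallest (0.15470 mol): C 1.000, H 1.750
Multiplying each by 4 gives whole numbers: C 4.00, H 7.00

C4H7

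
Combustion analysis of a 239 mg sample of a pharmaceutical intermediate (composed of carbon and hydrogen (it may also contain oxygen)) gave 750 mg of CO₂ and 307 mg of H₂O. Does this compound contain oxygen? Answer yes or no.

mol C = 0.750 g CO₂ ÷ 44.009 g/mol = 0.01704 mol
mol H = 2 × 0.307 g H₂O ÷ 18.015 g/mol = 0.03408 mol
C and H together account for 0.2390 g — essentially the entire 0.239 g sample — so the compound contains no oxygen.

no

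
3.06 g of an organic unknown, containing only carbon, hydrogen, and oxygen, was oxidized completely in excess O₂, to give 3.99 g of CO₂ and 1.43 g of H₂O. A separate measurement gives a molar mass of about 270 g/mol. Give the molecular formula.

mol C = 3.99 g CO₂ ÷ 44.009 g/mol = 0.09066 mol
mol H = 2 × 1.43 g H₂O ÷ 18.015 g/mol = 0.1588 mol
mass O = 3.06 − (1.089 + 0.1600) = 1.811 g → mol O = 1.811 ÷ 15.999 = 0.1132 mol
Divide by the smallest (0.09066 mol): C 1.000, H 1.751, O 1.249
Multiplying each by 4 gives whole numbers: C 4.00, H 7.00, O 4.99
Empirical formula: C4H7O5
Empirical-formula mass = 135.09 g/mol; 270 ÷ 135.09 ≈ 2, so the molecular formula is C8H14O10.

C8H14O10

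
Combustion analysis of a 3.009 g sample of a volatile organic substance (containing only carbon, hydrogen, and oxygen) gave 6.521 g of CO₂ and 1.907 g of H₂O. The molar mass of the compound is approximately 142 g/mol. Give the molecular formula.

mol C = 6.521 g CO₂ ÷ 44.009 g/mol = 0.14817 mol
mol H = 2 × 1.907 g H₂O ÷ 18.015 g/mol = 0.21171 mol
mass O = 3.009 − (1.7797 + 0.21341) = 1.0159 g → mol O = 1.0159 ÷ 15.999 = 0.063496 mol
Divide by the smallest (0.063496 mol): C 2.334, H 3.334, O 1.000
Multiplying each by 3 gives whole numbers: C 7.00, H 10.00, O 3.00
Empirical formula: C7H10O3
Empirical-formula mass = 142.15 g/mol; 142 ÷ 142.15 ≈ 1, so the molecular formula is C7H10O3.

C7H10O3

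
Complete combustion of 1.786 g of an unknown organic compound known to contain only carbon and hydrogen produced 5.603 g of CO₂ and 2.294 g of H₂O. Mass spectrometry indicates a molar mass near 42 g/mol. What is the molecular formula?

mol C = 5.603 g CO₂ ÷ 44.009 g/mol = 0.12731 mol
mol H = 2 × 2.294 g H₂O ÷ 18.015 g/mol = 0.25468 mol
Divide by the smallest (0.12731 mol): C 1.000, H 2.000
Empirical formula: CH2
Empirical-formula mass = 14.03 g/mol; 42 ÷ 14.03 ≈ 3, so the molecular formula is C3H6.

C3H6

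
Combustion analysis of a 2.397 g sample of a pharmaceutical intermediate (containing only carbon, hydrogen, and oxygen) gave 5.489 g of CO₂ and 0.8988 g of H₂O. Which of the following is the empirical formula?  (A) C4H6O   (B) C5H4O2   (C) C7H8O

mol C = 5.489 g CO₂ ÷ 44.009 g/mol = 0.12472 mol
mol H = 2 × 0.8988 g H₂O ÷ 18.015 g/mol = 0.099784 mol
mass O = 2.397 − (1.4981 + 0.10058) = 0.79835 g → mol O = 0.79835 ÷ 15.999 = 0.049900 mol
Divide by the smallest (0.049900 mol): C 2.499, H 2.000, O 1.000
Multiplying each by 2 gives whole numbers: C 5.00, H 4.00, O 2.00

(B) C5H4O2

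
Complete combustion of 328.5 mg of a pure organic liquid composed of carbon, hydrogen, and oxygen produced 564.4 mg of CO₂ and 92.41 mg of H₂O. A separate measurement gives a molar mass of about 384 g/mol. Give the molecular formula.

mol C = 0.5644 g CO₂ ÷ 44.009 g/mol = 0.012825 mol
mol H = 2 × 0.09241 g H₂O ÷ 18.015 g/mol = 0.010259 mol
mass O = 0.3285 − (0.15404 + 0.010341) = 0.16412 g → mol O = 0.16412 ÷ 15.999 = 0.010258 mol
Divide by the smallest (0.010258 mol): C 1.250, H 1.000, O 1.000
Multiplying each by 4 gives whole numbers: C 5.00, H 4.00, O 4.00
Empirical formula: C5H4O4
Empirical-formula mass = 128.08 g/mol; 384 ÷ 128.08 ≈ 3, so the molecular formula is C15H12O12.

C15H12O12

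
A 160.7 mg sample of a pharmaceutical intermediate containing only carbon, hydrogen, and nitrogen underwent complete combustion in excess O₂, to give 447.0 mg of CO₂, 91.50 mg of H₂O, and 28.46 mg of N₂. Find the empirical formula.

mol C = 0.4470 g CO₂ ÷ 44.009 g/mol = 0.010157 mol
mol H = 2 × 0.09150 g H₂O ÷ 18.015 g/mol = 0.010158 mol
mol N = 2 × 0.02846 g N₂ ÷ 28.014 g/mol = 0.0020318 mol
Divide by the smallest (0.0020318 mol): C 4.999, H 5.000, N 1.000

C5H5N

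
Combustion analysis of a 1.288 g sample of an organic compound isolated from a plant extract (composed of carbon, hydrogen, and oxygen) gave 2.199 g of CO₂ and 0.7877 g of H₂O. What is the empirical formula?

C4H7O3

mol C = 2.199 g CO₂ ÷ 44.009 g/mol = 0.049967 mol
mol H = 2 × 0.7877 g H₂O ÷ 18.015 g/mol = 0.087449 mol
mass O = 1.288 − (0.60015 + 0.088149) = 0.59970 g → mol O = 0.59970 ÷ 15.999 = 0.037483 mol
Divide by the smallest (0.037483 mol): C 1.333, H 2.333, O 1.000
Multiplying each by 3 gives whole numbers: C 4.00, H 7.00, O 3.00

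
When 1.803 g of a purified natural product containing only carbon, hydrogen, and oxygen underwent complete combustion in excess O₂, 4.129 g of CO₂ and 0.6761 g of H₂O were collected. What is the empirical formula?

mol C = 4.129 g CO₂ ÷ 44.009 g/mol = 0.093822 mol
mol H = 2 × 0.6761 g H₂O ÷ 18.015 g/mol = 0.075060 mol
mass O = 1.803 − (1.1269 + 0.075660) = 0.60045 g → mol O = 0.60045 ÷ 15.999 = 0.037530 mol
Divide by the smallest (0.037530 mol): C 2.500, H 2.000, O 1.000
Multiplying each by 2 gives whole numbers: C 5.00, H 4.00, O 2.00

C5H4O2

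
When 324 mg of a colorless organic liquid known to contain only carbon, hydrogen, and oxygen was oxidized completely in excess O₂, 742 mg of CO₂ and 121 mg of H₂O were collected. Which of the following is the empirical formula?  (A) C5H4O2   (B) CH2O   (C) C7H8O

mol C = 0.742 g CO₂ ÷ 44.009 g/mol = 0.01686 mol
mol H = 2 × 0.121 g H₂O ÷ 18.015 g/mol = 0.01343 mol
mass O = 0.324 − (0.2025 + 0.01354) = 0.1080 g → mol O = 0.1080 ÷ 15.999 = 0.006747 mol
Divide by the smallest (0.006747 mol): C 2.499, H 1.991, O 1.000
Multiplying each by 2 gives whole numbers: C 5.00, H 3.98, O 2.00

(A) C5H4O2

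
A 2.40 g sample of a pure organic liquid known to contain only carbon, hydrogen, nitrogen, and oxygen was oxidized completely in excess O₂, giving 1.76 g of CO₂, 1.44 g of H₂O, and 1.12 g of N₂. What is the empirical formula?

CH4N2O

mol C = 1.76 g CO₂ ÷ 44.009 g/mol = 0.03999 mol
mol H = 2 × 1.44 g H₂O ÷ 18.015 g/mol = 0.1599 mol
mol N = 2 × 1.12 g N₂ ÷ 28.014 g/mol = 0.07996 mol
mass O = 2.40 − (0.4803 + 0.1611 + 1.120) = 0.6385 g → mol O = 0.6385 ÷ 15.999 = 0.03991 mol
Divide by the smallest (0.03991 mol): C 1.002, H 4.006, N 2.004, O 1.000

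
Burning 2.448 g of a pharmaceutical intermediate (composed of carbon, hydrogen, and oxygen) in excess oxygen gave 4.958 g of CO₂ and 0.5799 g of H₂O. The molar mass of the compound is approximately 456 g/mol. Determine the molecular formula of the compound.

C21H12O12

mol C = 4.958 g CO₂ ÷ 44.009 g/mol = 0.11266 mol
mol H = 2 × 0.5799 g H₂O ÷ 18.015 g/mol = 0.064380 mol
mass O = 2.448 − (1.3531 + 0.064895) = 1.0300 g → mol O = 1.0300 ÷ 15.999 = 0.064377 mol
Divide by the smallest (0.064377 mol): C 1.750, H 1.000, O 1.000
Multiplying each by 4 gives whole numbers: C 7.00, H 4.00, O 4.00
Empirical formula: C7H4O4
Empirical-formula mass = 152.10 g/mol; 456 ÷ 152.10 ≈ 3, so the molecular formula is C21H12O12.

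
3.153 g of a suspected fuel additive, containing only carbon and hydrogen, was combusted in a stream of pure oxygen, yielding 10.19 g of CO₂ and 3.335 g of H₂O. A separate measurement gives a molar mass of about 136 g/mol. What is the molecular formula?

mol C = 10.19 g CO₂ ÷ 44.009 g/mol = 0.23154 mol
mol H = 2 × 3.335 g H₂O ÷ 18.015 g/mol = 0.37025 mol
Divide by the smallest (0.23154 mol): C 1.000, H 1.599
Multiplying each by 5 gives whole numbers: C 5.00, H 8.00
Empirical formula: C5H8
Empirical-formula mass = 68.12 g/mol; 136 ÷ 68.12 ≈ 2, so the molecular formula is C10H16.

C10H16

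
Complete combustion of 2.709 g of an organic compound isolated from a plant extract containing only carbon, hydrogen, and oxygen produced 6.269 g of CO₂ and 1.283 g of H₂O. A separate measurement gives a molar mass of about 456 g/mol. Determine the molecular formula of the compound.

mol C = 6.269 g CO₂ ÷ 44.009 g/mol = 0.14245 mol
mol H = 2 × 1.283 g H₂O ÷ 18.015 g/mol = 0.14244 mol
mass O = 2.709 − (1.7109 + 0.14358) = 0.85448 g → mol O = 0.85448 ÷ 15.999 = 0.053408 mol
Divide by the smallest (0.053408 mol): C 2.667, H 2.667, O 1.000
Multiplying each by 3 gives whole numbers: C 8.00, H 8.00, O 3.00
Empirical formula: C8H8O3
Empirical-formula mass = 152.15 g/mol; 456 ÷ 152.15 ≈ 3, so the molecular formula is C24H24O9.

C24H24O9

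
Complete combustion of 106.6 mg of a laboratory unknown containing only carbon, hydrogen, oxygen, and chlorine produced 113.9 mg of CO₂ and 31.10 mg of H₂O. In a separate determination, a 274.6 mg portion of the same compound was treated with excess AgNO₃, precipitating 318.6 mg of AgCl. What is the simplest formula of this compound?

mol C = 0.1139 g CO₂ ÷ 44.009 g/mol = 0.0025881 mol
mol H = 2 × 0.03110 g H₂O ÷ 18.015 g/mol = 0.0034527 mol
From the AgCl data: mol Cl per gram of compound = (0.3186 ÷ 143.318) ÷ 0.2746 = 0.0080955 mol/g, so in the 0.1066 g combustion sample mol Cl = 0.00086298 mol
mass O = 0.1066 − (0.031086 + 0.0034803 + 0.030593) = 0.041441 g → mol O = 0.041441 ÷ 15.999 = 0.0025902 mol
Divide by the smallest (0.00086298 mol): C 2.999, H 4.001, Cl 1.000, O 3.001

C3H4ClO3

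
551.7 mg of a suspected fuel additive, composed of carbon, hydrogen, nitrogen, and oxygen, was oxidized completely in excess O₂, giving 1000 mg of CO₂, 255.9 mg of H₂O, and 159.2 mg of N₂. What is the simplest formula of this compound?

mol C = 1.000 g CO₂ ÷ 44.009 g/mol = 0.022723 mol
mol H = 2 × 0.2559 g H₂O ÷ 18.015 g/mol = 0.028410 mol
mol N = 2 × 0.1592 g N₂ ÷ 28.014 g/mol = 0.011366 mol
mass O = 0.5517 − (0.27292 + 0.028637 + 0.15920) = 0.090942 g → mol O = 0.090942 ÷ 15.999 = 0.0056842 mol
Divide by the smallest (0.0056842 mol): C 3.998, H 4.998, N 2.000, O 1.000

C4H5N2O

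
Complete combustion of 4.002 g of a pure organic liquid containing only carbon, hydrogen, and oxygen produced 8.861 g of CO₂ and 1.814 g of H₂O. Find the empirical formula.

mol C = 8.861 g CO₂ ÷ 44.009 g/mol = 0.20135 mol
mol H = 2 × 1.814 g H₂O ÷ 18.015 g/mol = 0.20139 mol
mass O = 4.002 − (2.4184 + 0.20300) = 1.3806 g → mol O = 1.3806 ÷ 15.999 = 0.086296 mol
Divide by the smallest (0.086296 mol): C 2.333, H 2.334, O 1.000
Multiplying each by 3 gives whole numbers: C 7.00, H 7.00, O 3.00

C7H7O3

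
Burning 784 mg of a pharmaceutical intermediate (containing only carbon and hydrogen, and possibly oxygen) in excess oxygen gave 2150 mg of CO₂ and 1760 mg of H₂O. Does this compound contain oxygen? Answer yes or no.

no

mol C = 2.15 g CO₂ ÷ 44.009 g/mol = 0.04885 mol
mol H = 2 × 1.76 g H₂O ÷ 18.015 g/mol = 0.1954 mol
C and H together account for 0.7837 g — essentially the entire 0.784 g sample — so the compound contains no oxygen.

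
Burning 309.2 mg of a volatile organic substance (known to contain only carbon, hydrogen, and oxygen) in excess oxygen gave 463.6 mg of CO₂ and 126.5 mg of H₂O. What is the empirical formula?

mol C = 0.4636 g CO₂ ÷ 44.009 g/mol = 0.010534 mol
mol H = 2 × 0.1265 g H₂O ÷ 18.015 g/mol = 0.014044 mol
mass O = 0.3092 − (0.12653 + 0.014156) = 0.16852 g → mol O = 0.16852 ÷ 15.999 = 0.010533 mol
Divide by the smallest (0.010533 mol): C 1.000, H 1.333, O 1.000
Multiplying each by 3 gives whole numbers: C 3.00, H 4.00, O 3.00

C3H4O3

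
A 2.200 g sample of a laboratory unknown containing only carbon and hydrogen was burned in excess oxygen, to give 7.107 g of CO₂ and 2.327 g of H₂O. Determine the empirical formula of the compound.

mol C = 7.107 g CO₂ ÷ 44.009 g/mol = 0.16149 mol
mol H = 2 × 2.327 g H₂O ÷ 18.015 g/mol = 0.25834 mol
Divide by the smallest (0.16149 mol): C 1.000, H 1.600
Multiplying each by 5 gives whole numbers: C 5.00, H 8.00

C5H8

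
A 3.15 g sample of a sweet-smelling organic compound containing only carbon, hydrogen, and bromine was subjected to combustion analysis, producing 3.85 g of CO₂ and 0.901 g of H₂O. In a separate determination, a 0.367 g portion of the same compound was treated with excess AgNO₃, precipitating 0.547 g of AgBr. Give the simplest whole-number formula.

mol C = 3.85 g CO₂ ÷ 44.009 g/mol = 0.08748 mol
mol H = 2 × 0.901 g H₂O ÷ 18.015 g/mol = 0.1000 mol
From the AgBr data: mol Br per gram of compound = (0.547 ÷ 187.772) ÷ 0.367 = 0.007938 mol/g, so in the 3.15 g combustion sample mol Br = 0.02500 mol
Divide by the smallest (0.02500 mol): C 3.499, H 4.001, Br 1.000
Multiplying each by 2 gives whole numbers: C 7.00, H 8.00, Br 2.00

C7H8Br2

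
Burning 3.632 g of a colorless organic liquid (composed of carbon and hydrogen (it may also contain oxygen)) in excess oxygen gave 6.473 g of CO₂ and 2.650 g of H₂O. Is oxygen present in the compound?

mol C = 6.473 g CO₂ ÷ 44.009 g/mol = 0.14708 mol
mol H = 2 × 2.650 g H₂O ÷ 18.015 g/mol = 0.29420 mol
C and H account for only 2.0632 g of the 3.632 g sample; the remaining 1.5688 g must be oxygen.

yes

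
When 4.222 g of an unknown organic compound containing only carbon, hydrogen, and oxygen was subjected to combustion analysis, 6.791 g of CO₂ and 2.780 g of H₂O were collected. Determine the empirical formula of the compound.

C6H12O5

mol C = 6.791 g CO₂ ÷ 44.009 g/mol = 0.15431 mol
mol H = 2 × 2.780 g H₂O ÷ 18.015 g/mol = 0.30863 mol
mass O = 4.222 − (1.8534 + 0.31110) = 2.0575 g → mol O = 2.0575 ÷ 15.999 = 0.12860 mol
Divide by the smallest (0.12860 mol): C 1.200, H 2.400, O 1.000
Multiplying each by 5 gives whole numbers: C 6.00, H 12.00, O 5.00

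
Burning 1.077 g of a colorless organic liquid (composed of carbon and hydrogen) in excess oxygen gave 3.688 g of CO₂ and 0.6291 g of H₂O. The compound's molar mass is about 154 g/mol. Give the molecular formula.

mol C = 3.688 g CO₂ ÷ 44.009 g/mol = 0.083801 mol
mol H = 2 × 0.6291 g H₂O ÷ 18.015 g/mol = 0.069842 mol
Divide by the smallest (0.069842 mol): C 1.200, H 1.000
Multiplying each by 5 gives whole numbers: C 6.00, H 5.00
Empirical formula: C6H5
Empirical-formula mass = 77.11 g/mol; 154 ÷ 77.11 ≈ 2, so the molecular formula is C12H10.

C12H10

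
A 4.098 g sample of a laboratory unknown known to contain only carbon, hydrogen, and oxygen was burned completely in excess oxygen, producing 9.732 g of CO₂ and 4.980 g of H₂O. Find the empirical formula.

C4H10O

mol C = 9.732 g CO₂ ÷ 44.009 g/mol = 0.22114 mol
mol H = 2 × 4.980 g H₂O ÷ 18.015 g/mol = 0.55287 mol
mass O = 4.098 − (2.6561 + 0.55730) = 0.88463 g → mol O = 0.88463 ÷ 15.999 = 0.055293 mol
Divide by the smallest (0.055293 mol): C 3.999, H 9.999, O 1.000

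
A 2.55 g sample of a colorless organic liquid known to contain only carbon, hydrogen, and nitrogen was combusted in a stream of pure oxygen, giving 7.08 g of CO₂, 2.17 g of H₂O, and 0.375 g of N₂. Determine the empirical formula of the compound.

mol C = 7.08 g CO₂ ÷ 44.009 g/mol = 0.1609 mol
mol H = 2 × 2.17 g H₂O ÷ 18.015 g/mol = 0.2409 mol
mol N = 2 × 0.375 g N₂ ÷ 28.014 g/mol = 0.02677 mol
Divide by the smallest (0.02677 mol): C 6.009, H 8.998, N 1.000

C6H9N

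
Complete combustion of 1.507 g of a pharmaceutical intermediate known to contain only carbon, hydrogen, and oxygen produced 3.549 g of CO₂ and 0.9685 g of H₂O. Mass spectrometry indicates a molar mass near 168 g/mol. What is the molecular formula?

C9H12O3

mol C = 3.549 g CO₂ ÷ 44.009 g/mol = 0.080643 mol
mol H = 2 × 0.9685 g H₂O ÷ 18.015 g/mol = 0.10752 mol
mass O = 1.507 − (0.96860 + 0.10838) = 0.43002 g → mol O = 0.43002 ÷ 15.999 = 0.026878 mol
Divide by the smallest (0.026878 mol): C 3.000, H 4.000, O 1.000
Empirical formula: C3H4O
Empirical-formula mass = 56.06 g/mol; 168 ÷ 56.06 ≈ 3, so the molecular formula is C9H12O3.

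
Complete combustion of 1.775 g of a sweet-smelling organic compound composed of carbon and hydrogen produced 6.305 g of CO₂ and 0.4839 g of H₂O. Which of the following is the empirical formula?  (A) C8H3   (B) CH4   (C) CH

(A) C8H3

mol C = 6.305 g CO₂ ÷ 44.009 g/mol = 0.14327 mol
mol H = 2 × 0.4839 g H₂O ÷ 18.015 g/mol = 0.053722 mol
Divide by the smallest (0.053722 mol): C 2.667, H 1.000
Multiplying each by 3 gives whole numbers: C 8.00, H 3.00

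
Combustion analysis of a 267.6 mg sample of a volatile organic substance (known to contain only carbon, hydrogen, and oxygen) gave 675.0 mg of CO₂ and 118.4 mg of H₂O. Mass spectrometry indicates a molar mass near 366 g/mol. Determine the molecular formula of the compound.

mol C = 0.6750 g CO₂ ÷ 44.009 g/mol = 0.015338 mol
mol H = 2 × 0.1184 g H₂O ÷ 18.015 g/mol = 0.013145 mol
mass O = 0.2676 − (0.18422 + 0.013250) = 0.070128 g → mol O = 0.070128 ÷ 15.999 = 0.0043833 mol
Divide by the smallest (0.0043833 mol): C 3.499, H 2.999, O 1.000
Multiplying each by 2 gives whole numbers: C 7.00, H 6.00, O 2.00
Empirical formula: C7H6O2
Empirical-formula mass = 122.12 g/mol; 366 ÷ 122.12 ≈ 3, so the molecular formula is C21H18O6.

C21H18O6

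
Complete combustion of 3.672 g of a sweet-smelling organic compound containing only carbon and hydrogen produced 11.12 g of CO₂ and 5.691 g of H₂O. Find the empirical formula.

mol C = 11.12 g CO₂ ÷ 44.009 g/mol = 0.25268 mol
mol H = 2 × 5.691 g H₂O ÷ 18.015 g/mol = 0.63181 mol
Divide by the smallest (0.25268 mol): C 1.000, H 2.500
Multiplying each by 2 gives whole numbers: C 2.00, H 5.00

C2H5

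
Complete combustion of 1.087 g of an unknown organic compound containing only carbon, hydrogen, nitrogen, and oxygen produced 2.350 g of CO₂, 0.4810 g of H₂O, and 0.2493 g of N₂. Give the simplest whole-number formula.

mol C = 2.350 g CO₂ ÷ 44.009 g/mol = 0.053398 mol
mol H = 2 × 0.4810 g H₂O ÷ 18.015 g/mol = 0.053400 mol
mol N = 2 × 0.2493 g N₂ ÷ 28.014 g/mol = 0.017798 mol
mass O = 1.087 − (0.64137 + 0.053827 + 0.24930) = 0.14251 g → mol O = 0.14251 ÷ 15.999 = 0.0089073 mol
Divide by the smallest (0.0089073 mol): C 5.995, H 5.995, N 1.998, O 1.000

C6H6N2O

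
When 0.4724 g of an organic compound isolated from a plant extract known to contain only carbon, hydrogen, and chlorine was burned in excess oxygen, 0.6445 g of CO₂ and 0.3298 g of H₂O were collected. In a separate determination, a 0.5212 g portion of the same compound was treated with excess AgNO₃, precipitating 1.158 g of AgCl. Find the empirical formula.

mol C = 0.6445 g CO₂ ÷ 44.009 g/mol = 0.014645 mol
mol H = 2 × 0.3298 g H₂O ÷ 18.015 g/mol = 0.036614 mol
From the AgCl data: mol Cl per gram of compound = (1.158 ÷ 143.318) ÷ 0.5212 = 0.015503 mol/g, so in the 0.4724 g combustion sample mol Cl = 0.0073234 mol
Divide by the smallest (0.0073234 mol): C 2.000, H 5.000, Cl 1.000

C2H5Cl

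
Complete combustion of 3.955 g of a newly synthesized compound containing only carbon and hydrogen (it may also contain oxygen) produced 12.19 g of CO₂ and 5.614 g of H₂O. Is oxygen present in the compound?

no

mol C = 12.19 g CO₂ ÷ 44.009 g/mol = 0.27699 mol
mol H = 2 × 5.614 g H₂O ÷ 18.015 g/mol = 0.62326 mol
C and H together account for 3.9552 g — essentially the entire 3.955 g sample — so the compound contains no oxygen.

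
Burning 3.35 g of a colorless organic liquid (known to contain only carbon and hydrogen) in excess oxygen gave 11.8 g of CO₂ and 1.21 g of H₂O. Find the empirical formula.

C2H

mol C = 11.8 g CO₂ ÷ 44.009 g/mol = 0.2681 mol
mol H = 2 × 1.21 g H₂O ÷ 18.015 g/mol = 0.1343 mol
Divide by the smallest (0.1343 mol): C 1.996, H 1.000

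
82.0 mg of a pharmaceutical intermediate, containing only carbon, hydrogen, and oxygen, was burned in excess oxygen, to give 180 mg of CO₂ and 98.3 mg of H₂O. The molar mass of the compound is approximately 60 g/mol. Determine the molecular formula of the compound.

mol C = 0.180 g CO₂ ÷ 44.009 g/mol = 0.004090 mol
mol H = 2 × 0.0983 g H₂O ÷ 18.015 g/mol = 0.01091 mol
mass O = 0.0820 − (0.04913 + 0.01100) = 0.02187 g → mol O = 0.02187 ÷ 15.999 = 0.001367 mol
Divide by the smallest (0.001367 mol): C 2.992, H 7.982, O 1.000
Empirical formula: C3H8O
Empirical-formula mass = 60.10 g/mol; 60 ÷ 60.10 ≈ 1, so the molecular formula is C3H8O.

C3H8O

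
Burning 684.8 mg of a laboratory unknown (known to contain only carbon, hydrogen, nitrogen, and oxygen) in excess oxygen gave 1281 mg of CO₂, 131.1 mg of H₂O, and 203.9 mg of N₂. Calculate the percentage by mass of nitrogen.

mol C = 1.281 g CO₂ ÷ 44.009 g/mol = 0.029108 mol
mol H = 2 × 0.1311 g H₂O ÷ 18.015 g/mol = 0.014555 mol
mol N = 2 × 0.2039 g N₂ ÷ 28.014 g/mol = 0.014557 mol
mass O = 0.6848 − (0.34961 + 0.014671 + 0.20390) = 0.11662 g → mol O = 0.11662 ÷ 15.999 = 0.0072890 mol
mass % N = 0.20390 g ÷ 0.6848 g × 100%

29.78%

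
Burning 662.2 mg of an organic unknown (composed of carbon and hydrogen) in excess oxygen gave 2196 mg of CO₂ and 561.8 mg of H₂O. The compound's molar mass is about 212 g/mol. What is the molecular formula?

mol C = 2.196 g CO₂ ÷ 44.009 g/mol = 0.049899 mol
mol H = 2 × 0.5618 g H₂O ÷ 18.015 g/mol = 0.062370 mol
Divide by the smallest (0.049899 mol): C 1.000, H 1.250
Multiplying each by 4 gives whole numbers: C 4.00, H 5.00
Empirical formula: C4H5
Empirical-formula mass = 53.08 g/mol; 212 ÷ 53.08 ≈ 4, so the molecular formula is C16H20.

C16H20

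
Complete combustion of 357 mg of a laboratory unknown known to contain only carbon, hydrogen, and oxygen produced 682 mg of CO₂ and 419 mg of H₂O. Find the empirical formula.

C2H6O

mol C = 0.682 g CO₂ ÷ 44.009 g/mol = 0.01550 mol
mol H = 2 × 0.419 g H₂O ÷ 18.015 g/mol = 0.04652 mol
mass O = 0.357 − (0.1861 + 0.04689) = 0.1240 g → mol O = 0.1240 ÷ 15.999 = 0.007749 mol
Divide by the smallest (0.007749 mol): C 2.000, H 6.003, O 1.000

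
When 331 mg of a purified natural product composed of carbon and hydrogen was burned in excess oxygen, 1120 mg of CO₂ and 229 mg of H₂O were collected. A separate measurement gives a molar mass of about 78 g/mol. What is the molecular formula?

C6H6

mol C = 1.12 g CO₂ ÷ 44.009 g/mol = 0.02545 mol
mol H = 2 × 0.229 g H₂O ÷ 18.015 g/mol = 0.02542 mol
Divide by the smallest (0.02542 mol): C 1.001, H 1.000
Empirical formula: CH
Empirical-formula mass = 13.02 g/mol; 78 ÷ 13.02 ≈ 6, so the molecular formula is C6H6.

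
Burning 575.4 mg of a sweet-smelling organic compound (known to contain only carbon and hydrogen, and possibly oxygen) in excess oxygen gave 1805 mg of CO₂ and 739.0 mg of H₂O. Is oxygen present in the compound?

mol C = 1.805 g CO₂ ÷ 44.009 g/mol = 0.041014 mol
mol H = 2 × 0.7390 g H₂O ÷ 18.015 g/mol = 0.082043 mol
C and H together account for 0.57532 g — essentially the entire 0.5754 g sample — so the compound contains no oxygen.

no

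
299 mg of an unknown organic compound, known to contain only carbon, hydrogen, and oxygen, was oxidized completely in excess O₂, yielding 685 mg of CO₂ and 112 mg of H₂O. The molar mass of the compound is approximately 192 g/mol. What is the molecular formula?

C10H8O4

mol C = 0.685 g CO₂ ÷ 44.009 g/mol = 0.01556 mol
mol H = 2 × 0.112 g H₂O ÷ 18.015 g/mol = 0.01243 mol
mass O = 0.299 − (0.1870 + 0.01253) = 0.09952 g → mol O = 0.09952 ÷ 15.999 = 0.006220 mol
Divide by the smallest (0.006220 mol): C 2.502, H 1.999, O 1.000
Multiplying each by 2 gives whole numbers: C 5.00, H 4.00, O 2.00
Empirical formula: C5H4O2
Empirical-formula mass = 96.08 g/mol; 192 ÷ 96.08 ≈ 2, so the molecular formula is C10H8O4.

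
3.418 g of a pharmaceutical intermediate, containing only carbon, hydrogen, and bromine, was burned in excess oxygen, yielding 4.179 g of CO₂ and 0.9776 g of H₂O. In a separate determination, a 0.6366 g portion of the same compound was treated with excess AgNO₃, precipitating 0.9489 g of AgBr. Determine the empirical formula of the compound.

mol C = 4.179 g CO₂ ÷ 44.009 g/mol = 0.094958 mol
mol H = 2 × 0.9776 g H₂O ÷ 18.015 g/mol = 0.10853 mol
From the AgBr data: mol Br per gram of compound = (0.9489 ÷ 187.772) ÷ 0.6366 = 0.0079382 mol/g, so in the 3.418 g combustion sample mol Br = 0.027133 mol
Divide by the smallest (0.027133 mol): C 3.500, H 4.000, Br 1.000
Multiplying each by 2 gives whole numbers: C 7.00, H 8.00, Br 2.00

C7H8Br2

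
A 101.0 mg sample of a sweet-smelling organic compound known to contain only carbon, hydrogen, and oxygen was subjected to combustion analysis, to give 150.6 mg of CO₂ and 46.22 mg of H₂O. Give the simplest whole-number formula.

mol C = 0.1506 g CO₂ ÷ 44.009 g/mol = 0.0034220 mol
mol H = 2 × 0.04622 g H₂O ÷ 18.015 g/mol = 0.0051313 mol
mass O = 0.1010 − (0.041102 + 0.0051723) = 0.054726 g → mol O = 0.054726 ÷ 15.999 = 0.0034206 mol
Divide by the smallest (0.0034206 mol): C 1.000, H 1.500, O 1.000
Multiplying each by 2 gives whole numbers: C 2.00, H 3.00, O 2.00

C2H3O2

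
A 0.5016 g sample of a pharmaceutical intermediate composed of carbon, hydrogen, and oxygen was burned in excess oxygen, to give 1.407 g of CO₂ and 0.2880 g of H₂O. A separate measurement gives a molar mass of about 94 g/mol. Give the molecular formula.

C6H6O

mol C = 1.407 g CO₂ ÷ 44.009 g/mol = 0.031971 mol
mol H = 2 × 0.2880 g H₂O ÷ 18.015 g/mol = 0.031973 mol
mass O = 0.5016 − (0.38400 + 0.032229) = 0.085370 g → mol O = 0.085370 ÷ 15.999 = 0.0053360 mol
Divide by the smallest (0.0053360 mol): C 5.992, H 5.992, O 1.000
Empirical formula: C6H6O
Empirical-formula mass = 94.11 g/mol; 94 ÷ 94.11 ≈ 1, so the molecular formula is C6H6O.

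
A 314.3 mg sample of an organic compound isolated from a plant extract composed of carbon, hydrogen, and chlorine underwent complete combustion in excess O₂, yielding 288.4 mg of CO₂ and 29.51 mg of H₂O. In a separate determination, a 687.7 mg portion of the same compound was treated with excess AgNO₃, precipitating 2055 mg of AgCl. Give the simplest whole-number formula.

mol C = 0.2884 g CO₂ ÷ 44.009 g/mol = 0.0065532 mol
mol H = 2 × 0.02951 g H₂O ÷ 18.015 g/mol = 0.0032762 mol
From the AgCl data: mol Cl per gram of compound = (2.055 ÷ 143.318) ÷ 0.6877 = 0.020850 mol/g, so in the 0.3143 g combustion sample mol Cl = 0.0065532 mol
Divide by the smallest (0.0032762 mol): C 2.000, H 1.000, Cl 2.000

C2HCl2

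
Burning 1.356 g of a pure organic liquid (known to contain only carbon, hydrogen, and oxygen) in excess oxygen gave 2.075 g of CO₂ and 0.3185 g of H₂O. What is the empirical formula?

mol C = 2.075 g CO₂ ÷ 44.009 g/mol = 0.047149 mol
mol H = 2 × 0.3185 g H₂O ÷ 18.015 g/mol = 0.035359 mol
mass O = 1.356 − (0.56631 + 0.035642) = 0.75405 g → mol O = 0.75405 ÷ 15.999 = 0.047131 mol
Divide by the smallest (0.035359 mol): C 1.333, H 1.000, O 1.333
Multiplying each by 3 gives whole numbers: C 4.00, H 3.00, O 4.00

C4H3O4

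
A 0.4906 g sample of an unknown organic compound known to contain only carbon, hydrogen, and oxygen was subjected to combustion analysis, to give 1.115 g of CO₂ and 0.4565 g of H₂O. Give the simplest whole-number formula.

mol C = 1.115 g CO₂ ÷ 44.009 g/mol = 0.025336 mol
mol H = 2 × 0.4565 g H₂O ÷ 18.015 g/mol = 0.050680 mol
mass O = 0.4906 − (0.30431 + 0.051085) = 0.13521 g → mol O = 0.13521 ÷ 15.999 = 0.0084510 mol
Divide by the smallest (0.0084510 mol): C 2.998, H 5.997, O 1.000

C3H6O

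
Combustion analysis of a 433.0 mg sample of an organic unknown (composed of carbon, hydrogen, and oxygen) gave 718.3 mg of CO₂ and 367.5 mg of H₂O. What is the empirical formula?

C4H10O3

mol C = 0.7183 g CO₂ ÷ 44.009 g/mol = 0.016322 mol
mol H = 2 × 0.3675 g H₂O ÷ 18.015 g/mol = 0.040799 mol
mass O = 0.4330 − (0.19604 + 0.041126) = 0.19583 g → mol O = 0.19583 ÷ 15.999 = 0.012240 mol
Divide by the smallest (0.012240 mol): C 1.333, H 3.333, O 1.000
Multiplying each by 3 gives whole numbers: C 4.00, H 10.00, O 3.00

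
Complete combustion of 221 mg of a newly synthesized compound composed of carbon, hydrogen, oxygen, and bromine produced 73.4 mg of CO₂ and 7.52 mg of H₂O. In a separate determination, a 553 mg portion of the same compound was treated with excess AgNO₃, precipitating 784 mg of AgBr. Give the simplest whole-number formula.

C2HBr2O5

mol C = 0.0734 g CO₂ ÷ 44.009 g/mol = 0.001668 mol
mol H = 2 × 0.00752 g H₂O ÷ 18.015 g/mol = 0.0008349 mol
From the AgBr data: mol Br per gram of compound = (0.784 ÷ 187.772) ÷ 0.553 = 0.007550 mol/g, so in the 0.221 g combustion sample mol Br = 0.001669 mol
mass O = 0.221 − (0.02003 + 0.0008415 + 0.1333) = 0.06680 g → mol O = 0.06680 ÷ 15.999 = 0.004175 mol
Divide by the smallest (0.0008349 mol): C 1.998, H 1.000, Br 1.999, O 5.001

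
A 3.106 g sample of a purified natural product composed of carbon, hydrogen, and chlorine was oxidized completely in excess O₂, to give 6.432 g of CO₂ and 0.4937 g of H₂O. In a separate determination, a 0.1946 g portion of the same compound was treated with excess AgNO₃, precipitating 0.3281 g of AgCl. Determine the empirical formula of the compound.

mol C = 6.432 g CO₂ ÷ 44.009 g/mol = 0.14615 mol
mol H = 2 × 0.4937 g H₂O ÷ 18.015 g/mol = 0.054810 mol
From the AgCl data: mol Cl per gram of compound = (0.3281 ÷ 143.318) ÷ 0.1946 = 0.011764 mol/g, so in the 3.106 g combustion sample mol Cl = 0.036540 mol
Divide by the smallest (0.036540 mol): C 4.000, H 1.500, Cl 1.000
Multiplying each by 2 gives whole numbers: C 8.00, H 3.00, Cl 2.00

C8H3Cl2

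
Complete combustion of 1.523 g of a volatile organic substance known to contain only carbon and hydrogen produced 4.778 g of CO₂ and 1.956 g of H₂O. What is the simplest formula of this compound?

CH2

mol C = 4.778 g CO₂ ÷ 44.009 g/mol = 0.10857 mol
mol H = 2 × 1.956 g H₂O ÷ 18.015 g/mol = 0.21715 mol
Divide by the smallest (0.10857 mol): C 1.000, H 2.000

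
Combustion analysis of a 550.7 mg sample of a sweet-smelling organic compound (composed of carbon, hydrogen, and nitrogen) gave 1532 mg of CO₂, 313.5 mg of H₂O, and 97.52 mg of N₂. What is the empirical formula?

mol C = 1.532 g CO₂ ÷ 44.009 g/mol = 0.034811 mol
mol H = 2 × 0.3135 g H₂O ÷ 18.015 g/mol = 0.034804 mol
mol N = 2 × 0.09752 g N₂ ÷ 28.014 g/mol = 0.0069622 mol
Divide by the smallest (0.0069622 mol): C 5.000, H 4.999, N 1.000

C5H5N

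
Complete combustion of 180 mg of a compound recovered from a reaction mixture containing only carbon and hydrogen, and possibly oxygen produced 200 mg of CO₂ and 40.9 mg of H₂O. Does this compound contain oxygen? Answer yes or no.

yes

mol C = 0.200 g CO₂ ÷ 44.009 g/mol = 0.004545 mol
mol H = 2 × 0.0409 g H₂O ÷ 18.015 g/mol = 0.004541 mol
C and H account for only 0.05916 g of the 0.180 g sample; the remaining 0.1208 g must be oxygen.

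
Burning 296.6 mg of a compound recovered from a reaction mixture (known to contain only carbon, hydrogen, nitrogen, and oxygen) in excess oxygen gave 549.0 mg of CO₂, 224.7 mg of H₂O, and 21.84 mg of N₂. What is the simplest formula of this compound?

mol C = 0.5490 g CO₂ ÷ 44.009 g/mol = 0.012475 mol
mol H = 2 × 0.2247 g H₂O ÷ 18.015 g/mol = 0.024946 mol
mol N = 2 × 0.02184 g N₂ ÷ 28.014 g/mol = 0.0015592 mol
mass O = 0.2966 − (0.14983 + 0.025145 + 0.021840) = 0.099781 g → mol O = 0.099781 ÷ 15.999 = 0.0062367 mol
Divide by the smallest (0.0015592 mol): C 8.001, H 15.999, N 1.000, O 4.000

C8H16NO4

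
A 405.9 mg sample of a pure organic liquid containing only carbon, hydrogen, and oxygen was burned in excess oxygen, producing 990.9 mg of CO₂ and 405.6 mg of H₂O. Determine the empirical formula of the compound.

mol C = 0.9909 g CO₂ ÷ 44.009 g/mol = 0.022516 mol
mol H = 2 × 0.4056 g H₂O ÷ 18.015 g/mol = 0.045029 mol
mass O = 0.4059 − (0.27044 + 0.045389) = 0.090073 g → mol O = 0.090073 ÷ 15.999 = 0.0056299 mol
Divide by the smallest (0.0056299 mol): C 3.999, H 7.998, O 1.000

C4H8O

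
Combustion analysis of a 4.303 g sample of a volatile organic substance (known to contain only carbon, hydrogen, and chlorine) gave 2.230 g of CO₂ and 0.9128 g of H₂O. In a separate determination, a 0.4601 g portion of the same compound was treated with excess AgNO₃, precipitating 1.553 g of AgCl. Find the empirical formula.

mol C = 2.230 g CO₂ ÷ 44.009 g/mol = 0.050671 mol
mol H = 2 × 0.9128 g H₂O ÷ 18.015 g/mol = 0.10134 mol
From the AgCl data: mol Cl per gram of compound = (1.553 ÷ 143.318) ÷ 0.4601 = 0.023551 mol/g, so in the 4.303 g combustion sample mol Cl = 0.10134 mol
Divide by the smallest (0.050671 mol): C 1.000, H 2.000, Cl 2.000

CH2Cl2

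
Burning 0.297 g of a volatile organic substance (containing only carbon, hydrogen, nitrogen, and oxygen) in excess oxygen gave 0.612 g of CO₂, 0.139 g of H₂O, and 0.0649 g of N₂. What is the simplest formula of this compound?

C9H10N3O2

mol C = 0.612 g CO₂ ÷ 44.009 g/mol = 0.01391 mol
mol H = 2 × 0.139 g H₂O ÷ 18.015 g/mol = 0.01543 mol
mol N = 2 × 0.0649 g N₂ ÷ 28.014 g/mol = 0.004633 mol
mass O = 0.297 − (0.1670 + 0.01556 + 0.06490) = 0.04952 g → mol O = 0.04952 ÷ 15.999 = 0.003095 mol
Divide by the smallest (0.003095 mol): C 4.493, H 4.986, N 1.497, O 1.000
Multiplying each by 2 gives whole numbers: C 8.99, H 9.97, N 2.99, O 2.00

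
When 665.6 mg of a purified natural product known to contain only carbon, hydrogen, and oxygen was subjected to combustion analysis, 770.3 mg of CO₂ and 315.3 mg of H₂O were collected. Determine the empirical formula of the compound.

mol C = 0.7703 g CO₂ ÷ 44.009 g/mol = 0.017503 mol
mol H = 2 × 0.3153 g H₂O ÷ 18.015 g/mol = 0.035004 mol
mass O = 0.6656 − (0.21023 + 0.035284) = 0.42008 g → mol O = 0.42008 ÷ 15.999 = 0.026257 mol
Divide by the smallest (0.017503 mol): C 1.000, H 2.000, O 1.500
Multiplying each by 2 gives whole numbers: C 2.00, H 4.00, O 3.00

C2H4O3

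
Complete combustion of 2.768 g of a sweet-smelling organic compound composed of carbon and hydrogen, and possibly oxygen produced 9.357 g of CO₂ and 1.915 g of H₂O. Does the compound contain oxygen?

no

mol C = 9.357 g CO₂ ÷ 44.009 g/mol = 0.21262 mol
mol H = 2 × 1.915 g H₂O ÷ 18.015 g/mol = 0.21260 mol
C and H together account for 2.7680 g — essentially the entire 2.768 g sample — so the compound contains no oxygen.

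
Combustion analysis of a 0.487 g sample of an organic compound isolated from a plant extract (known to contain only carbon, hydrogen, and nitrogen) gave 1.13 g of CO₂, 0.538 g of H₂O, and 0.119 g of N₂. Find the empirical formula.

mol C = 1.13 g CO₂ ÷ 44.009 g/mol = 0.02568 mol
mol H = 2 × 0.538 g H₂O ÷ 18.015 g/mol = 0.05973 mol
mol N = 2 × 0.119 g N₂ ÷ 28.014 g/mol = 0.008496 mol
Divide by the smallest (0.008496 mol): C 3.022, H 7.030, N 1.000

C3H7N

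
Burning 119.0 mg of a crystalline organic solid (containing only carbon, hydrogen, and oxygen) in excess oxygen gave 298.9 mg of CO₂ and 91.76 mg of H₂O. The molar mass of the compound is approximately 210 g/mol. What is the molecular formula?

C12H18O3

mol C = 0.2989 g CO₂ ÷ 44.009 g/mol = 0.0067918 mol
mol H = 2 × 0.09176 g H₂O ÷ 18.015 g/mol = 0.010187 mol
mass O = 0.1190 − (0.081576 + 0.010269) = 0.027155 g → mol O = 0.027155 ÷ 15.999 = 0.0016973 mol
Divide by the smallest (0.0016973 mol): C 4.002, H 6.002, O 1.000
Empirical formula: C4H6O
Empirical-formula mass = 70.09 g/mol; 210 ÷ 70.09 ≈ 3, so the molecular formula is C12H18O3.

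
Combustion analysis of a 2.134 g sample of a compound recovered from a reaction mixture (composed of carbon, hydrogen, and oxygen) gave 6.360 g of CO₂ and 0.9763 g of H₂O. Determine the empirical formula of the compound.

mol C = 6.360 g CO₂ ÷ 44.009 g/mol = 0.14452 mol
mol H = 2 × 0.9763 g H₂O ÷ 18.015 g/mol = 0.10839 mol
mass O = 2.134 − (1.7358 + 0.10925) = 0.28897 g → mol O = 0.28897 ÷ 15.999 = 0.018061 mol
Divide by the smallest (0.018061 mol): C 8.001, H 6.001, O 1.000

C8H6O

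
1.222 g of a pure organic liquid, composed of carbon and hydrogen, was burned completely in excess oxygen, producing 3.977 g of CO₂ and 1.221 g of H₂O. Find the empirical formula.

C2H3

mol C = 3.977 g CO₂ ÷ 44.009 g/mol = 0.090368 mol
mol H = 2 × 1.221 g H₂O ÷ 18.015 g/mol = 0.13555 mol
Divide by the smallest (0.090368 mol): C 1.000, H 1.500
Multiplying each by 2 gives whole numbers: C 2.00, H 3.00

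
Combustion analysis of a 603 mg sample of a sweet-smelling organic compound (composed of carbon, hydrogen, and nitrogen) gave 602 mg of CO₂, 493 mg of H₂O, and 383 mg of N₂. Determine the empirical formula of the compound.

mol C = 0.602 g CO₂ ÷ 44.009 g/mol = 0.01368 mol
mol H = 2 × 0.493 g H₂O ÷ 18.015 g/mol = 0.05473 mol
mol N = 2 × 0.383 g N₂ ÷ 28.014 g/mol = 0.02734 mol
Divide by the smallest (0.01368 mol): C 1.000, H 4.001, N 1.999

CH4N2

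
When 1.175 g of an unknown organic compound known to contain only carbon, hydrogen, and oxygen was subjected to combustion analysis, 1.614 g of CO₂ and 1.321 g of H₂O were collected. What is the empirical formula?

CH4O

mol C = 1.614 g CO₂ ÷ 44.009 g/mol = 0.036674 mol
mol H = 2 × 1.321 g H₂O ÷ 18.015 g/mol = 0.14666 mol
mass O = 1.175 − (0.44050 + 0.14783) = 0.58668 g → mol O = 0.58668 ÷ 15.999 = 0.036670 mol
Divide by the smallest (0.036670 mol): C 1.000, H 3.999, O 1.000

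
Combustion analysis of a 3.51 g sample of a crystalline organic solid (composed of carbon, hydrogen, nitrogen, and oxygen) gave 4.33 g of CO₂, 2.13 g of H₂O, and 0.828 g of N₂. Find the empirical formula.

mol C = 4.33 g CO₂ ÷ 44.009 g/mol = 0.09839 mol
mol H = 2 × 2.13 g H₂O ÷ 18.015 g/mol = 0.2365 mol
mol N = 2 × 0.828 g N₂ ÷ 28.014 g/mol = 0.05911 mol
mass O = 3.51 − (1.182 + 0.2384 + 0.8280) = 1.262 g → mol O = 1.262 ÷ 15.999 = 0.07887 mol
Divide by the smallest (0.05911 mol): C 1.664, H 4.000, N 1.000, O 1.334
Multiplying each by 3 gives whole numbers: C 4.99, H 12.00, N 3.00, O 4.00

C5H12N3O4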